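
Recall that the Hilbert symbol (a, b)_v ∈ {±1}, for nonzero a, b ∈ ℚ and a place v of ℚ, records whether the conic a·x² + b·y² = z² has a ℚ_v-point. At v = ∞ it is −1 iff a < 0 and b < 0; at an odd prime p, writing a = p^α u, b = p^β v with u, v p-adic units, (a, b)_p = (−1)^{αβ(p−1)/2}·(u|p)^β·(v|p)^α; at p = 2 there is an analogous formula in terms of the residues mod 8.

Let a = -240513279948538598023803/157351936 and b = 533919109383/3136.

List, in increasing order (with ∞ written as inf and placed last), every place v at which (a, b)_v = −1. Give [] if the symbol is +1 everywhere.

[3, 23]

Mod squares: a ≡ -627, b ≡ 23. Check v ∈ {∞, 2, 3, 7, 11, 19, 23}.
v=11: a=11^3·(≡5), b=11^2·(≡4) mod 11; (5|11)=+1, (4|11)=+1; (−1)^{3·2·5}·(+1)^2·(+1)^3 = +1.
v=3: a=3^23·(≡1), b=3^12·(≡2) mod 3; (1|3)=+1, (2|3)=-1; (−1)^{23·12·1}·(+1)^12·(-1)^23 = -1.
v=∞: -627 < 0 and 23 > 0  ⇒  (a,b)_∞ = +1.
v=19: a=19^3·(≡7), b=19^2·(≡4) mod 19; (7|19)=+1, (4|19)=+1; (−1)^{3·2·9}·(+1)^2·(+1)^3 = +1.
v=7: a=7^-4·(≡5), b=7^-2·(≡2) mod 7; (5|7)=-1, (2|7)=+1; (−1)^{-4·-2·3}·(-1)^-2·(+1)^-4 = +1.
v=23: a=23^4·(≡21), b=23^1·(≡13) mod 23; (21|23)=-1, (13|23)=+1; (−1)^{4·1·11}·(-1)^1·(+1)^4 = -1.
v=2: v_2(a)=-16, v_2(b)=-6; units ≡ 5, 7 (mod 8); ε·ε+αω+βω = 0·1+-16·0+-6·1 ≡ 0  ⇒  (a,b)_2 = +1.
|Ram(-627, 23)| = 2, even; anisotropic at {3, 23}.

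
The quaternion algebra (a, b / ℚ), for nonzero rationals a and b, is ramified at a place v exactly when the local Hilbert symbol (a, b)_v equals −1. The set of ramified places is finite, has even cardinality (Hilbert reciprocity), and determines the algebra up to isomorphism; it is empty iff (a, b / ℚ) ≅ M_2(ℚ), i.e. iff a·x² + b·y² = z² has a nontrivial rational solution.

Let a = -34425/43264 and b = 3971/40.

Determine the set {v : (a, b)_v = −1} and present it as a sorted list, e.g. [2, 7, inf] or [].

[2, 5]

(a, b) ≡ (-17, 110) mod (ℚ^×)²; places V = {2, 3, 5, 11, 13, 17, 19, ∞}.
(a,b)_∞: sgn(-17)=−, sgn(110)=+, so +1.
(a,b)_19: α=0, u≡3; β=2, v≡15 (mod 19); (3|19)=-1, (15|19)=-1; sign (−1)^0·-1^2·-1^0 = +1.
(a,b)_5: α=2, u≡2; β=-1, v≡2 (mod 5); (2|5)=-1, (2|5)=-1; sign (−1)^0·-1^-1·-1^2 = -1.
(a,b)_13: α=-2, u≡10; β=0, v≡6 (mod 13); (10|13)=+1, (6|13)=-1; sign (−1)^0·+1^0·-1^-2 = +1.
(a,b)_2: α=-8, β=-3; u≡7, v≡7 (mod 8); ε(u)ε(v)=1·1, αω(v)=-8·0, βω(u)=-3·0; sum ≡ 1  ⇒  -1.
(a,b)_17: α=1, u≡2; β=0, v≡13 (mod 17); (2|17)=+1, (13|17)=+1; sign (−1)^0·+1^0·+1^1 = +1.
(a,b)_3: α=4, u≡1; β=0, v≡2 (mod 3); (1|3)=+1, (2|3)=-1; sign (−1)^0·+1^0·-1^4 = +1.
(a,b)_11: α=0, u≡5; β=1, v≡6 (mod 11); (5|11)=+1, (6|11)=-1; sign (−1)^0·+1^1·-1^0 = +1.
Ram(-17, 110) = {2, 5}; no ℚ_2-point on the conic.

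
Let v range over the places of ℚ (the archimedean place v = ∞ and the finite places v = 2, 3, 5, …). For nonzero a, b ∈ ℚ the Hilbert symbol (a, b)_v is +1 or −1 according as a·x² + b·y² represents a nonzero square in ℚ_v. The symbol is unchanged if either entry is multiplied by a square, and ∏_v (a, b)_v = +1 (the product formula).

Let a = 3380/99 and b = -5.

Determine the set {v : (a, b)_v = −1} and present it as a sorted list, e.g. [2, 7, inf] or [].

Mod squares: a ≡ 55, b ≡ -5. Check v ∈ {∞, 2, 3, 5, 11, 13}.
v=5: a=5^1·(≡4), b=5^1·(≡4) mod 5; (4|5)=+1, (4|5)=+1; (−1)^{1·1·2}·(+1)^1·(+1)^1 = +1.
v=∞: 55 > 0 and -5 < 0  ⇒  (a,b)_∞ = +1.
v=13: a=13^2·(≡9), b=13^0·(≡8) mod 13; (9|13)=+1, (8|13)=-1; (−1)^{2·0·6}·(+1)^0·(-1)^2 = +1.
v=11: a=11^-1·(≡4), b=11^0·(≡6) mod 11; (4|11)=+1, (6|11)=-1; (−1)^{-1·0·5}·(+1)^0·(-1)^-1 = -1.
v=2: v_2(a)=2, v_2(b)=0; units ≡ 7, 3 (mod 8); ε·ε+αω+βω = 1·1+2·1+0·0 ≡ 1  ⇒  (a,b)_2 = -1.
v=3: a=3^-2·(≡1), b=3^0·(≡1) mod 3; (1|3)=+1, (1|3)=+1; (−1)^{-2·0·1}·(+1)^0·(+1)^-2 = +1.
Ram(55, -5) = {2, 11}; no ℚ_2-point on the conic.

[2, 11]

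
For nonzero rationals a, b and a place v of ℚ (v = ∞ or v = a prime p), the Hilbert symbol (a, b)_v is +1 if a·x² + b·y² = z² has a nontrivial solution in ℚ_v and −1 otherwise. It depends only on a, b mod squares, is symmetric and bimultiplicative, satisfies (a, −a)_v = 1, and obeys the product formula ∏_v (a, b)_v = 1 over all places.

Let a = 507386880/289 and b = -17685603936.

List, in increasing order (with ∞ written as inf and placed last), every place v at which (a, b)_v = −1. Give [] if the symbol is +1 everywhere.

[3, 13]

Mod squares: a ≡ 455, b ≡ -6006. Check v ∈ {∞, 2, 3, 5, 7, 11, 13, 17}.
v=17: a=17^-2·(≡1), b=17^0·(≡12) mod 17; (1|17)=+1, (12|17)=-1; (−1)^{-2·0·8}·(+1)^0·(-1)^-2 = +1.
v=∞: 455 > 0 and -6006 < 0  ⇒  (a,b)_∞ = +1.
v=2: v_2(a)=10, v_2(b)=5; units ≡ 7, 5 (mod 8); ε·ε+αω+βω = 1·0+10·1+5·0 ≡ 0  ⇒  (a,b)_2 = +1.
v=11: a=11^2·(≡1), b=11^3·(≡5) mod 11; (1|11)=+1, (5|11)=+1; (−1)^{2·3·5}·(+1)^3·(+1)^2 = +1.
v=13: a=13^1·(≡1), b=13^3·(≡11) mod 13; (1|13)=+1, (11|13)=-1; (−1)^{1·3·6}·(+1)^3·(-1)^1 = -1.
v=5: a=5^1·(≡4), b=5^0·(≡4) mod 5; (4|5)=+1, (4|5)=+1; (−1)^{1·0·2}·(+1)^0·(+1)^1 = +1.
v=3: a=3^2·(≡2), b=3^3·(≡2) mod 3; (2|3)=-1, (2|3)=-1; (−1)^{2·3·1}·(-1)^3·(-1)^2 = -1.
v=7: a=7^1·(≡1), b=7^1·(≡3) mod 7; (1|7)=+1, (3|7)=-1; (−1)^{1·1·3}·(+1)^1·(-1)^1 = +1.
|Ram(455, -6006)| = 2, even; anisotropic at {3, 13}.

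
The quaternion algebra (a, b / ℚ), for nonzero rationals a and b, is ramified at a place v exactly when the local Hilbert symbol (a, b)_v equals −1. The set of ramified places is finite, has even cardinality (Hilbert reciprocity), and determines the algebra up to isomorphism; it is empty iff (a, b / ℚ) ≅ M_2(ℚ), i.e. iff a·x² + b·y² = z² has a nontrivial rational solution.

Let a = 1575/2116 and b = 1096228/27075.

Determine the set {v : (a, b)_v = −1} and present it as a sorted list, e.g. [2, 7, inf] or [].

[2, 17]

Mod squares: a ≡ 7, b ≡ 16779. Check v ∈ {∞, 2, 3, 5, 7, 17, 19, 23, 47}.
v=47: a=47^0·(≡24), b=47^1·(≡4) mod 47; (24|47)=+1, (4|47)=+1; (−1)^{0·1·23}·(+1)^1·(+1)^0 = +1.
v=5: a=5^2·(≡3), b=5^-2·(≡1) mod 5; (3|5)=-1, (1|5)=+1; (−1)^{2·-2·2}·(-1)^-2·(+1)^2 = +1.
v=7: a=7^1·(≡4), b=7^3·(≡3) mod 7; (4|7)=+1, (3|7)=-1; (−1)^{1·3·3}·(+1)^3·(-1)^1 = +1.
v=3: a=3^2·(≡1), b=3^-1·(≡1) mod 3; (1|3)=+1, (1|3)=+1; (−1)^{2·-1·1}·(+1)^-1·(+1)^2 = +1.
v=17: a=17^0·(≡12), b=17^1·(≡8) mod 17; (12|17)=-1, (8|17)=+1; (−1)^{0·1·8}·(-1)^1·(+1)^0 = -1.
v=23: a=23^-2·(≡20), b=23^0·(≡12) mod 23; (20|23)=-1, (12|23)=+1; (−1)^{-2·0·11}·(-1)^0·(+1)^-2 = +1.
v=∞: 7 > 0 and 16779 > 0  ⇒  (a,b)_∞ = +1.
v=19: a=19^0·(≡16), b=19^-2·(≡15) mod 19; (16|19)=+1, (15|19)=-1; (−1)^{0·-2·9}·(+1)^-2·(-1)^0 = +1.
v=2: v_2(a)=-2, v_2(b)=2; units ≡ 7, 3 (mod 8); ε·ε+αω+βω = 1·1+-2·1+2·0 ≡ 1  ⇒  (a,b)_2 = -1.
(7, 16779 / ℚ) ramifies at {2, 17}: a division algebra.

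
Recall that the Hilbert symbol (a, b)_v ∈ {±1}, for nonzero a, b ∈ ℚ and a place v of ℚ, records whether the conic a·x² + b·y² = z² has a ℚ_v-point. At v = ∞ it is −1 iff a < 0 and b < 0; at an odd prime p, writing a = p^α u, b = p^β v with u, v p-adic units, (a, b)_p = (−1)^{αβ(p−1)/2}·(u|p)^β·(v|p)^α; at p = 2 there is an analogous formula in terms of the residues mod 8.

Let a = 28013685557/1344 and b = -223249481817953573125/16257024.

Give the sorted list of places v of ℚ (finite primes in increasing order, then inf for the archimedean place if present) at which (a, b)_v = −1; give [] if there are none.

[3, 13]

Mod squares: a ≡ 57057, b ≡ -13. Check v ∈ {∞, 2, 3, 5, 7, 11, 13, 19}.
v=2: v_2(a)=-6, v_2(b)=-12; units ≡ 1, 3 (mod 8); ε·ε+αω+βω = 0·1+-6·1+-12·0 ≡ 0  ⇒  (a,b)_2 = +1.
v=13: a=13^5·(≡2), b=13^7·(≡1) mod 13; (2|13)=-1, (1|13)=+1; (−1)^{5·7·6}·(-1)^7·(+1)^5 = -1.
v=5: a=5^0·(≡3), b=5^4·(≡2) mod 5; (3|5)=-1, (2|5)=-1; (−1)^{0·4·2}·(-1)^4·(-1)^0 = +1.
v=7: a=7^-1·(≡6), b=7^-2·(≡1) mod 7; (6|7)=-1, (1|7)=+1; (−1)^{-1·-2·3}·(-1)^-2·(+1)^-1 = +1.
v=11: a=11^1·(≡8), b=11^2·(≡3) mod 11; (8|11)=-1, (3|11)=+1; (−1)^{1·2·5}·(-1)^2·(+1)^1 = +1.
v=19: a=19^3·(≡11), b=19^6·(≡4) mod 19; (11|19)=+1, (4|19)=+1; (−1)^{3·6·9}·(+1)^6·(+1)^3 = +1.
v=∞: 57057 > 0 and -13 < 0  ⇒  (a,b)_∞ = +1.
v=3: a=3^-1·(≡2), b=3^-4·(≡2) mod 3; (2|3)=-1, (2|3)=-1; (−1)^{-1·-4·1}·(-1)^-4·(-1)^-1 = -1.
Ram(57057, -13) = {3, 13}; no ℚ_3-point on the conic.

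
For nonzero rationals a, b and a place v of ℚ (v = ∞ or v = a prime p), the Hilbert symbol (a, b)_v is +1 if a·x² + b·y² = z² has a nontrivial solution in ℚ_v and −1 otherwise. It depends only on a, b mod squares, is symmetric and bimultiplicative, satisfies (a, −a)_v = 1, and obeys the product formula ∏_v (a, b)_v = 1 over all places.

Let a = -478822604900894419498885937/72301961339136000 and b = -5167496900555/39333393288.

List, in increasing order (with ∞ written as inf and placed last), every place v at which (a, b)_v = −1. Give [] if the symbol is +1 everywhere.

[5, inf]

Mod squares: a ≡ -73370, b ≡ -38665990. Check v ∈ {∞, 2, 3, 5, 7, 11, 17, 23, 29, 31, 47, 53}.
v=29: a=29^3·(≡24), b=29^1·(≡5) mod 29; (24|29)=+1, (5|29)=+1; (−1)^{3·1·14}·(+1)^1·(+1)^3 = +1.
v=∞: -73370 < 0 and -38665990 < 0  ⇒  (a,b)_∞ = -1.
v=47: a=47^6·(≡39), b=47^2·(≡25) mod 47; (39|47)=-1, (25|47)=+1; (−1)^{6·2·23}·(-1)^2·(+1)^6 = +1.
v=5: a=5^-3·(≡1), b=5^1·(≡3) mod 5; (1|5)=+1, (3|5)=-1; (−1)^{-3·1·2}·(+1)^1·(-1)^-3 = -1.
v=2: v_2(a)=-11, v_2(b)=-3; units ≡ 3, 5 (mod 8); ε·ε+αω+βω = 1·0+-11·1+-3·1 ≡ 0  ⇒  (a,b)_2 = +1.
v=11: a=11^1·(≡8), b=11^3·(≡9) mod 11; (8|11)=-1, (9|11)=+1; (−1)^{1·3·5}·(-1)^3·(+1)^1 = +1.
v=17: a=17^2·(≡9), b=17^1·(≡11) mod 17; (9|17)=+1, (11|17)=-1; (−1)^{2·1·8}·(+1)^1·(-1)^2 = +1.
v=7: a=7^2·(≡4), b=7^-4·(≡2) mod 7; (4|7)=+1, (2|7)=+1; (−1)^{2·-4·3}·(+1)^-4·(+1)^2 = +1.
v=3: a=3^-24·(≡1), b=3^-6·(≡2) mod 3; (1|3)=+1, (2|3)=-1; (−1)^{-24·-6·1}·(+1)^-6·(-1)^-24 = +1.
v=23: a=23^3·(≡19), b=23^1·(≡16) mod 23; (19|23)=-1, (16|23)=+1; (−1)^{3·1·11}·(-1)^1·(+1)^3 = +1.
v=31: a=31^2·(≡2), b=31^1·(≡6) mod 31; (2|31)=+1, (6|31)=-1; (−1)^{2·1·15}·(+1)^1·(-1)^2 = +1.
v=53: a=53^0·(≡2), b=53^-2·(≡25) mod 53; (2|53)=-1, (25|53)=+1; (−1)^{0·-2·26}·(-1)^-2·(+1)^0 = +1.
Ram(-73370, -38665990) = {5, ∞}; no ℚ_5-point on the conic.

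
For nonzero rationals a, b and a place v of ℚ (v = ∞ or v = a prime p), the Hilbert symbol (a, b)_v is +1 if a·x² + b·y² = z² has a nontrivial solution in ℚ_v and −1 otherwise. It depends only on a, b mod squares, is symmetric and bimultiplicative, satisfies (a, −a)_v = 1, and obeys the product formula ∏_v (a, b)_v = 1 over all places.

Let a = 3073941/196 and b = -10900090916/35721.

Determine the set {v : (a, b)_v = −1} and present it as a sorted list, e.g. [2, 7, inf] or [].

Mod squares: a ≡ 2021, b ≡ -22520849. Check v ∈ {∞, 2, 3, 7, 11, 13, 29, 31, 41, 43, 47}.
v=29: a=29^0·(≡25), b=29^1·(≡17) mod 29; (25|29)=+1, (17|29)=-1; (−1)^{0·1·14}·(+1)^1·(-1)^0 = +1.
v=2: v_2(a)=-2, v_2(b)=2; units ≡ 5, 7 (mod 8); ε·ε+αω+βω = 0·1+-2·0+2·1 ≡ 0  ⇒  (a,b)_2 = +1.
v=47: a=47^1·(≡15), b=47^1·(≡19) mod 47; (15|47)=-1, (19|47)=-1; (−1)^{1·1·23}·(-1)^1·(-1)^1 = -1.
v=∞: 2021 > 0 and -22520849 < 0  ⇒  (a,b)_∞ = +1.
v=13: a=13^2·(≡2), b=13^1·(≡6) mod 13; (2|13)=-1, (6|13)=-1; (−1)^{2·1·6}·(-1)^1·(-1)^2 = -1.
v=41: a=41^0·(≡22), b=41^1·(≡26) mod 41; (22|41)=-1, (26|41)=-1; (−1)^{0·1·20}·(-1)^1·(-1)^0 = -1.
v=11: a=11^0·(≡10), b=11^2·(≡1) mod 11; (10|11)=-1, (1|11)=+1; (−1)^{0·2·5}·(-1)^2·(+1)^0 = +1.
v=43: a=43^1·(≡17), b=43^0·(≡23) mod 43; (17|43)=+1, (23|43)=+1; (−1)^{1·0·21}·(+1)^0·(+1)^1 = +1.
v=7: a=7^-2·(≡6), b=7^-2·(≡6) mod 7; (6|7)=-1, (6|7)=-1; (−1)^{-2·-2·3}·(-1)^-2·(-1)^-2 = +1.
v=3: a=3^2·(≡2), b=3^-6·(≡1) mod 3; (2|3)=-1, (1|3)=+1; (−1)^{2·-6·1}·(-1)^-6·(+1)^2 = +1.
v=31: a=31^0·(≡26), b=31^1·(≡23) mod 31; (26|31)=-1, (23|31)=-1; (−1)^{0·1·15}·(-1)^1·(-1)^0 = -1.
(2021, -22520849 / ℚ) ramifies at {13, 31, 41, 47}: a division algebra.

[13, 31, 41, 47]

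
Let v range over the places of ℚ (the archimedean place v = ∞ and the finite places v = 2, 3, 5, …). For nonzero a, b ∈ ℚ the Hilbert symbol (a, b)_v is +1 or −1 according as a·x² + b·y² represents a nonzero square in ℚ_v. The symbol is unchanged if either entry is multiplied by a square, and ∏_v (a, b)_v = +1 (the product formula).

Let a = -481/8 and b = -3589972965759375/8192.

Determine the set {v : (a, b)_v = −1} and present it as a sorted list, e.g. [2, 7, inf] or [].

[5, 13, 31, inf]

Mod squares: a ≡ -962, b ≡ -4030. Check v ∈ {∞, 2, 3, 5, 13, 31, 37}.
v=31: a=31^0·(≡29), b=31^1·(≡7) mod 31; (29|31)=-1, (7|31)=+1; (−1)^{0·1·15}·(-1)^1·(+1)^0 = -1.
v=3: a=3^0·(≡1), b=3^2·(≡2) mod 3; (1|3)=+1, (2|3)=-1; (−1)^{0·2·1}·(+1)^2·(-1)^0 = +1.
v=5: a=5^0·(≡3), b=5^5·(≡1) mod 5; (3|5)=-1, (1|5)=+1; (−1)^{0·5·2}·(-1)^5·(+1)^0 = -1.
v=2: v_2(a)=-3, v_2(b)=-13; units ≡ 7, 1 (mod 8); ε·ε+αω+βω = 1·0+-3·0+-13·0 ≡ 0  ⇒  (a,b)_2 = +1.
v=13: a=13^1·(≡10), b=13^3·(≡7) mod 13; (10|13)=+1, (7|13)=-1; (−1)^{1·3·6}·(+1)^3·(-1)^1 = -1.
v=37: a=37^1·(≡3), b=37^4·(≡28) mod 37; (3|37)=+1, (28|37)=+1; (−1)^{1·4·18}·(+1)^4·(+1)^1 = +1.
v=∞: -962 < 0 and -4030 < 0  ⇒  (a,b)_∞ = -1.
|Ram(-962, -4030)| = 4, even; anisotropic at {5, 13, 31, ∞}.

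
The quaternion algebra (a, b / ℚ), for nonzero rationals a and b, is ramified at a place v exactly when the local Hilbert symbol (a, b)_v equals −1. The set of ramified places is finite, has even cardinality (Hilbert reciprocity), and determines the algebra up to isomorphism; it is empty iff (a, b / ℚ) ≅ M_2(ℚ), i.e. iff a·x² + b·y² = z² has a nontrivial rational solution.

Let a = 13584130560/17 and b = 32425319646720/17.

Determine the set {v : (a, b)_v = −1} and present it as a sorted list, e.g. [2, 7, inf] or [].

(a, b) ≡ (100230130, 41990) mod (ℚ^×)²; places V = {2, 3, 5, 7, 11, 13, 17, 19, 31, ∞}.
(a,b)_17: α=-1, u≡9; β=-1, v≡12 (mod 17); (9|17)=+1, (12|17)=-1; sign (−1)^0·+1^-1·-1^-1 = -1.
(a,b)_11: α=1, u≡7; β=2, v≡1 (mod 11); (7|11)=-1, (1|11)=+1; sign (−1)^0·-1^2·+1^1 = +1.
(a,b)_∞: sgn(100230130)=+, sgn(41990)=+, so +1.
(a,b)_19: α=1, u≡14; β=1, v≡16 (mod 19); (14|19)=-1, (16|19)=+1; sign (−1)^1·-1^1·+1^1 = +1.
(a,b)_13: α=1, u≡9; β=1, v≡7 (mod 13); (9|13)=+1, (7|13)=-1; sign (−1)^0·+1^1·-1^1 = -1.
(a,b)_7: α=1, u≡3; β=2, v≡1 (mod 7); (3|7)=-1, (1|7)=+1; sign (−1)^0·-1^2·+1^1 = +1.
(a,b)_31: α=1, u≡23; β=2, v≡4 (mod 31); (23|31)=-1, (4|31)=+1; sign (−1)^0·-1^2·+1^1 = +1.
(a,b)_3: α=2, u≡1; β=2, v≡2 (mod 3); (1|3)=+1, (2|3)=-1; sign (−1)^0·+1^2·-1^2 = +1.
(a,b)_5: α=1, u≡1; β=1, v≡2 (mod 5); (1|5)=+1, (2|5)=-1; sign (−1)^0·+1^1·-1^1 = -1.
(a,b)_2: α=9, β=9; u≡1, v≡3 (mod 8); ε(u)ε(v)=0·1, αω(v)=9·1, βω(u)=9·0; sum ≡ 1  ⇒  -1.
|Ram(100230130, 41990)| = 4, even; anisotropic at {2, 5, 13, 17}.

[2, 5, 13, 17]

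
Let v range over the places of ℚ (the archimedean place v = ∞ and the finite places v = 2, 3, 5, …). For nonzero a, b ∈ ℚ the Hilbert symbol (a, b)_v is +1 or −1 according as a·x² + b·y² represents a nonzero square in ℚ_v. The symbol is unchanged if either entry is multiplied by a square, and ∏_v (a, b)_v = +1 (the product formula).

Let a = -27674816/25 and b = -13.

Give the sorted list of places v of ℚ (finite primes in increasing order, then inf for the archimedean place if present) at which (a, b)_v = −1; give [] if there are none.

(a, b) ≡ (-432419, -13) mod (ℚ^×)²; places V = {2, 5, 13, 29, 31, 37, ∞}.
(a,b)_29: α=1, u≡22; β=0, v≡16 (mod 29); (22|29)=+1, (16|29)=+1; sign (−1)^0·+1^0·+1^1 = +1.
(a,b)_13: α=1, u≡4; β=1, v≡12 (mod 13); (4|13)=+1, (12|13)=+1; sign (−1)^0·+1^1·+1^1 = +1.
(a,b)_5: α=-2, u≡4; β=0, v≡2 (mod 5); (4|5)=+1, (2|5)=-1; sign (−1)^0·+1^0·-1^-2 = +1.
(a,b)_∞: sgn(-432419)=−, sgn(-13)=−, so -1.
(a,b)_37: α=1, u≡35; β=0, v≡24 (mod 37); (35|37)=-1, (24|37)=-1; sign (−1)^0·-1^0·-1^1 = -1.
(a,b)_2: α=6, β=0; u≡5, v≡3 (mod 8); ε(u)ε(v)=0·1, αω(v)=6·1, βω(u)=0·1; sum ≡ 0  ⇒  +1.
(a,b)_31: α=1, u≡10; β=0, v≡18 (mod 31); (10|31)=+1, (18|31)=+1; sign (−1)^0·+1^0·+1^1 = +1.
(-432419, -13 / ℚ) ramifies at {37, ∞}: a division algebra.

[37, inf]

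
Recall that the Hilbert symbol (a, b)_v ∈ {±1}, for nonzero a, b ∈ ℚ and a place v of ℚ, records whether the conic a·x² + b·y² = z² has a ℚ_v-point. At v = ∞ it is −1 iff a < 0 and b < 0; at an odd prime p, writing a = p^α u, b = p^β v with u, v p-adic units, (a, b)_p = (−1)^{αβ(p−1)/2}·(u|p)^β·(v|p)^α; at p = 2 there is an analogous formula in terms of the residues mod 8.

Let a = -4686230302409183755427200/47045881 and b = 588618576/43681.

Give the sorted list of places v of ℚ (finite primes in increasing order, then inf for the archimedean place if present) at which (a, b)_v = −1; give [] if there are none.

Mod squares: a ≡ -5913622, b ≡ 9269. Check v ∈ {∞, 2, 3, 5, 7, 11, 13, 19, 23, 29, 31}.
v=∞: -5913622 < 0 and 9269 > 0  ⇒  (a,b)_∞ = +1.
v=31: a=31^3·(≡21), b=31^1·(≡5) mod 31; (21|31)=-1, (5|31)=+1; (−1)^{3·1·15}·(-1)^1·(+1)^3 = +1.
v=2: v_2(a)=7, v_2(b)=4; units ≡ 5, 5 (mod 8); ε·ε+αω+βω = 0·0+7·1+4·1 ≡ 1  ⇒  (a,b)_2 = -1.
v=3: a=3^0·(≡2), b=3^4·(≡2) mod 3; (2|3)=-1, (2|3)=-1; (−1)^{0·4·1}·(-1)^4·(-1)^0 = +1.
v=11: a=11^1·(≡9), b=11^-2·(≡2) mod 11; (9|11)=+1, (2|11)=-1; (−1)^{1·-2·5}·(+1)^-2·(-1)^1 = -1.
v=13: a=13^3·(≡2), b=13^1·(≡2) mod 13; (2|13)=-1, (2|13)=-1; (−1)^{3·1·6}·(-1)^1·(-1)^3 = +1.
v=7: a=7^8·(≡3), b=7^2·(≡1) mod 7; (3|7)=-1, (1|7)=+1; (−1)^{8·2·3}·(-1)^2·(+1)^8 = +1.
v=19: a=19^-6·(≡15), b=19^-2·(≡11) mod 19; (15|19)=-1, (11|19)=+1; (−1)^{-6·-2·9}·(-1)^-2·(+1)^-6 = +1.
v=23: a=23^3·(≡1), b=23^1·(≡3) mod 23; (1|23)=+1, (3|23)=+1; (−1)^{3·1·11}·(+1)^1·(+1)^3 = -1.
v=29: a=29^1·(≡11), b=29^0·(≡26) mod 29; (11|29)=-1, (26|29)=-1; (−1)^{1·0·14}·(-1)^0·(-1)^1 = -1.
v=5: a=5^2·(≡2), b=5^0·(≡1) mod 5; (2|5)=-1, (1|5)=+1; (−1)^{2·0·2}·(-1)^0·(+1)^2 = +1.
Ram(-5913622, 9269) = {2, 11, 23, 29}; no ℚ_2-point on the conic.

[2, 11, 23, 29]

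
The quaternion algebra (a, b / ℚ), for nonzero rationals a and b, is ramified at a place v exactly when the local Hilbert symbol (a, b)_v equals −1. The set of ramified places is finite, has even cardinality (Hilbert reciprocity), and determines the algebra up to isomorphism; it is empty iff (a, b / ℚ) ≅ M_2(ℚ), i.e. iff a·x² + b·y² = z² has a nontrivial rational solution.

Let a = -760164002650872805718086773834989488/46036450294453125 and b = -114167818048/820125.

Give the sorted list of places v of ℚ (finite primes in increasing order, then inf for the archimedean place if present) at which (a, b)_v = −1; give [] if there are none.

[23, 29, 43, inf]

(a, b) ≡ (-3921815, -5305985) mod (ℚ^×)²; places V = {2, 3, 5, 13, 17, 23, 29, 37, 41, 43, ∞}.
(a,b)_23: α=6, u≡17; β=1, v≡4 (mod 23); (17|23)=-1, (4|23)=+1; sign (−1)^0·-1^1·+1^6 = -1.
(a,b)_37: α=5, u≡10; β=1, v≡11 (mod 37); (10|37)=+1, (11|37)=+1; sign (−1)^0·+1^1·+1^5 = +1.
(a,b)_43: α=3, u≡13; β=1, v≡25 (mod 43); (13|43)=+1, (25|43)=+1; sign (−1)^1·+1^1·+1^3 = -1.
(a,b)_41: α=2, u≡10; β=2, v≡28 (mod 41); (10|41)=+1, (28|41)=-1; sign (−1)^0·+1^2·-1^2 = +1.
(a,b)_3: α=-20, u≡1; β=-8, v≡1 (mod 3); (1|3)=+1, (1|3)=+1; sign (−1)^0·+1^-8·+1^-20 = +1.
(a,b)_5: α=-7, u≡3; β=-3, v≡2 (mod 5); (3|5)=-1, (2|5)=-1; sign (−1)^0·-1^-3·-1^-7 = +1.
(a,b)_29: α=3, u≡17; β=1, v≡23 (mod 29); (17|29)=-1, (23|29)=+1; sign (−1)^0·-1^1·+1^3 = -1.
(a,b)_∞: sgn(-3921815)=−, sgn(-5305985)=−, so -1.
(a,b)_2: α=4, β=6; u≡1, v≡7 (mod 8); ε(u)ε(v)=0·1, αω(v)=4·0, βω(u)=6·0; sum ≡ 0  ⇒  +1.
(a,b)_13: α=-2, u≡3; β=0, v≡4 (mod 13); (3|13)=+1, (4|13)=+1; sign (−1)^0·+1^0·+1^-2 = +1.
(a,b)_17: α=5, u≡10; β=0, v≡8 (mod 17); (10|17)=-1, (8|17)=+1; sign (−1)^0·-1^0·+1^5 = +1.
Ram(-3921815, -5305985) = {23, 29, 43, ∞}; no ℚ_23-point on the conic.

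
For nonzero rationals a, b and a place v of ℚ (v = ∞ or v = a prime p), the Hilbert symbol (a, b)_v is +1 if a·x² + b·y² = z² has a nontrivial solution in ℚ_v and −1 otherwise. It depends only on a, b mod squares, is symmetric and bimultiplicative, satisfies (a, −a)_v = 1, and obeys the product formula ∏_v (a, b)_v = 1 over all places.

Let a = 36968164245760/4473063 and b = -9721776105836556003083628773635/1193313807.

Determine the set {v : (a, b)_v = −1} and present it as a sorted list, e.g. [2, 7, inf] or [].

(a, b) ≡ (102695, -53450045) mod (ℚ^×)²; places V = {2, 3, 5, 7, 11, 19, 23, 29, 31, 41, 47, ∞}.
(a,b)_2: α=8, β=0; u≡7, v≡3 (mod 8); ε(u)ε(v)=1·1, αω(v)=8·1, βω(u)=0·0; sum ≡ 1  ⇒  -1.
(a,b)_31: α=0, u≡27; β=1, v≡20 (mod 31); (27|31)=-1, (20|31)=+1; sign (−1)^0·-1^1·+1^0 = -1.
(a,b)_47: α=3, u≡23; β=7, v≡3 (mod 47); (23|47)=-1, (3|47)=+1; sign (−1)^1·-1^7·+1^3 = +1.
(a,b)_29: α=0, u≡1; β=1, v≡21 (mod 29); (1|29)=+1, (21|29)=-1; sign (−1)^0·+1^1·-1^0 = +1.
(a,b)_19: α=1, u≡1; β=4, v≡8 (mod 19); (1|19)=+1, (8|19)=-1; sign (−1)^0·+1^4·-1^1 = -1.
(a,b)_5: α=1, u≡4; β=1, v≡4 (mod 5); (4|5)=+1, (4|5)=+1; sign (−1)^0·+1^1·+1^1 = +1.
(a,b)_3: α=-4, u≡2; β=-2, v≡1 (mod 3); (2|3)=-1, (1|3)=+1; sign (−1)^0·-1^-2·+1^-4 = +1.
(a,b)_41: α=0, u≡36; β=2, v≡11 (mod 41); (36|41)=+1, (11|41)=-1; sign (−1)^0·+1^2·-1^0 = +1.
(a,b)_11: α=4, u≡6; β=7, v≡5 (mod 11); (6|11)=-1, (5|11)=+1; sign (−1)^0·-1^7·+1^4 = -1.
(a,b)_7: α=-4, u≡6; β=-8, v≡4 (mod 7); (6|7)=-1, (4|7)=+1; sign (−1)^0·-1^-8·+1^-4 = +1.
(a,b)_∞: sgn(102695)=+, sgn(-53450045)=−, so +1.
(a,b)_23: α=-1, u≡3; β=-1, v≡14 (mod 23); (3|23)=+1, (14|23)=-1; sign (−1)^1·+1^-1·-1^-1 = +1.
(102695, -53450045 / ℚ) ramifies at {2, 11, 19, 31}: a division algebra.

[2, 11, 19, 31]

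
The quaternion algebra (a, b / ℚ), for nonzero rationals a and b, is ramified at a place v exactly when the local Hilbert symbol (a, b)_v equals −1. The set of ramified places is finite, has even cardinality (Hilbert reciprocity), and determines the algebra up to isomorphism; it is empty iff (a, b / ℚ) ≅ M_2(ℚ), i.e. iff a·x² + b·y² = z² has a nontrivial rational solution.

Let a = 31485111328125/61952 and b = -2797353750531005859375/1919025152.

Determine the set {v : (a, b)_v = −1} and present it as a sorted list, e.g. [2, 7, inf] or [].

[2, 7]

(a, b) ≡ (2730, -14) mod (ℚ^×)²; places V = {2, 3, 5, 7, 11, 13, ∞}.
(a,b)_∞: sgn(2730)=+, sgn(-14)=−, so +1.
(a,b)_5: α=9, u≡1; β=14, v≡4 (mod 5); (1|5)=+1, (4|5)=+1; sign (−1)^0·+1^14·+1^9 = +1.
(a,b)_2: α=-9, β=-17; u≡5, v≡1 (mod 8); ε(u)ε(v)=0·0, αω(v)=-9·0, βω(u)=-17·1; sum ≡ 1  ⇒  -1.
(a,b)_11: α=-2, u≡8; β=-4, v≡7 (mod 11); (8|11)=-1, (7|11)=-1; sign (−1)^0·-1^-4·-1^-2 = +1.
(a,b)_7: α=1, u≡6; β=1, v≡5 (mod 7); (6|7)=-1, (5|7)=-1; sign (−1)^1·-1^1·-1^1 = -1.
(a,b)_3: α=11, u≡1; β=18, v≡1 (mod 3); (1|3)=+1, (1|3)=+1; sign (−1)^0·+1^18·+1^11 = +1.
(a,b)_13: α=1, u≡6; β=2, v≡4 (mod 13); (6|13)=-1, (4|13)=+1; sign (−1)^0·-1^2·+1^1 = +1.
|Ram(2730, -14)| = 2, even; anisotropic at {2, 7}.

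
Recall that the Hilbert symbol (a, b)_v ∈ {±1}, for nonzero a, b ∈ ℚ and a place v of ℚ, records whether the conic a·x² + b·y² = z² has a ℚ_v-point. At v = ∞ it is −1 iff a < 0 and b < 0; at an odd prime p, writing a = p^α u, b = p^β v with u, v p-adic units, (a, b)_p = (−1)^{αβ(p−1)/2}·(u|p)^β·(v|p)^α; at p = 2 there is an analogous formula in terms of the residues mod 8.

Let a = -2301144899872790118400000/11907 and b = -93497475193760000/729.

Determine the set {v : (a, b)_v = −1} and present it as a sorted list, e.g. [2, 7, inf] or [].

[2, 11, 23, inf]

Mod squares: a ≡ -345, b ≡ -209. Check v ∈ {∞, 2, 3, 5, 7, 11, 19, 23}.
v=23: a=23^3·(≡4), b=23^2·(≡10) mod 23; (4|23)=+1, (10|23)=-1; (−1)^{3·2·11}·(+1)^2·(-1)^3 = -1.
v=19: a=19^4·(≡1), b=19^3·(≡3) mod 19; (1|19)=+1, (3|19)=-1; (−1)^{4·3·9}·(+1)^3·(-1)^4 = +1.
v=3: a=3^-5·(≡2), b=3^-6·(≡1) mod 3; (2|3)=-1, (1|3)=+1; (−1)^{-5·-6·1}·(-1)^-6·(+1)^-5 = +1.
v=11: a=11^6·(≡2), b=11^5·(≡1) mod 11; (2|11)=-1, (1|11)=+1; (−1)^{6·5·5}·(-1)^5·(+1)^6 = -1.
v=2: v_2(a)=18, v_2(b)=8; units ≡ 7, 7 (mod 8); ε·ε+αω+βω = 1·1+18·0+8·0 ≡ 1  ⇒  (a,b)_2 = -1.
v=7: a=7^-2·(≡3), b=7^0·(≡1) mod 7; (3|7)=-1, (1|7)=+1; (−1)^{-2·0·3}·(-1)^0·(+1)^-2 = +1.
v=5: a=5^5·(≡1), b=5^4·(≡1) mod 5; (1|5)=+1, (1|5)=+1; (−1)^{5·4·2}·(+1)^4·(+1)^5 = +1.
v=∞: -345 < 0 and -209 < 0  ⇒  (a,b)_∞ = -1.
|Ram(-345, -209)| = 4, even; anisotropic at {2, 11, 23, ∞}.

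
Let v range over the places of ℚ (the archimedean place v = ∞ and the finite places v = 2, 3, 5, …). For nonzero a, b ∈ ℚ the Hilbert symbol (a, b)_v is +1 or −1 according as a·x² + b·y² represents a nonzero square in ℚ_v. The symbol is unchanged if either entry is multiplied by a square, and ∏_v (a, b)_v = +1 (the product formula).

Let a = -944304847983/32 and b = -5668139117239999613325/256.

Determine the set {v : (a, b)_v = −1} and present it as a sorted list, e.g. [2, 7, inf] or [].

(a, b) ≡ (-13566, -437) mod (ℚ^×)²; places V = {2, 3, 5, 7, 17, 19, 23, ∞}.
(a,b)_3: α=7, u≡2; β=12, v≡1 (mod 3); (2|3)=-1, (1|3)=+1; sign (−1)^0·-1^12·+1^7 = +1.
(a,b)_23: α=2, u≡16; β=3, v≡16 (mod 23); (16|23)=+1, (16|23)=+1; sign (−1)^0·+1^3·+1^2 = +1.
(a,b)_17: α=1, u≡4; β=2, v≡11 (mod 17); (4|17)=+1, (11|17)=-1; sign (−1)^0·+1^2·-1^1 = -1.
(a,b)_5: α=0, u≡1; β=2, v≡2 (mod 5); (1|5)=+1, (2|5)=-1; sign (−1)^0·+1^2·-1^0 = +1.
(a,b)_7: α=1, u≡2; β=2, v≡1 (mod 7); (2|7)=+1, (1|7)=+1; sign (−1)^0·+1^2·+1^1 = +1.
(a,b)_∞: sgn(-13566)=−, sgn(-437)=−, so -1.
(a,b)_19: α=3, u≡14; β=5, v≡15 (mod 19); (14|19)=-1, (15|19)=-1; sign (−1)^1·-1^5·-1^3 = -1.
(a,b)_2: α=-5, β=-8; u≡1, v≡3 (mod 8); ε(u)ε(v)=0·1, αω(v)=-5·1, βω(u)=-8·0; sum ≡ 1  ⇒  -1.
Ram(-13566, -437) = {2, 17, 19, ∞}; no ℚ_2-point on the conic.

[2, 17, 19, inf]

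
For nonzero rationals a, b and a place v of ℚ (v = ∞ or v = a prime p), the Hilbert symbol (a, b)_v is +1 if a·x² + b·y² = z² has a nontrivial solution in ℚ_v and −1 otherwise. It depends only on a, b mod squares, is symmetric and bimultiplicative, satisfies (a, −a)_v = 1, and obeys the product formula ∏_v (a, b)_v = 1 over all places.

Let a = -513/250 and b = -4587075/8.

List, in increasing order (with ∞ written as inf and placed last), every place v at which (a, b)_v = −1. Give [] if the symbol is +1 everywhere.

Mod squares: a ≡ -570, b ≡ -40774. Check v ∈ {∞, 2, 3, 5, 19, 29, 37}.
v=19: a=19^1·(≡10), b=19^1·(≡1) mod 19; (10|19)=-1, (1|19)=+1; (−1)^{1·1·9}·(-1)^1·(+1)^1 = +1.
v=29: a=29^0·(≡15), b=29^1·(≡17) mod 29; (15|29)=-1, (17|29)=-1; (−1)^{0·1·14}·(-1)^1·(-1)^0 = -1.
v=3: a=3^3·(≡2), b=3^2·(≡2) mod 3; (2|3)=-1, (2|3)=-1; (−1)^{3·2·1}·(-1)^2·(-1)^3 = -1.
v=5: a=5^-3·(≡1), b=5^2·(≡4) mod 5; (1|5)=+1, (4|5)=+1; (−1)^{-3·2·2}·(+1)^2·(+1)^-3 = +1.
v=37: a=37^0·(≡20), b=37^1·(≡20) mod 37; (20|37)=-1, (20|37)=-1; (−1)^{0·1·18}·(-1)^1·(-1)^0 = -1.
v=∞: -570 < 0 and -40774 < 0  ⇒  (a,b)_∞ = -1.
v=2: v_2(a)=-1, v_2(b)=-3; units ≡ 3, 5 (mod 8); ε·ε+αω+βω = 1·0+-1·1+-3·1 ≡ 0  ⇒  (a,b)_2 = +1.
|Ram(-570, -40774)| = 4, even; anisotropic at {3, 29, 37, ∞}.

[3, 29, 37, inf]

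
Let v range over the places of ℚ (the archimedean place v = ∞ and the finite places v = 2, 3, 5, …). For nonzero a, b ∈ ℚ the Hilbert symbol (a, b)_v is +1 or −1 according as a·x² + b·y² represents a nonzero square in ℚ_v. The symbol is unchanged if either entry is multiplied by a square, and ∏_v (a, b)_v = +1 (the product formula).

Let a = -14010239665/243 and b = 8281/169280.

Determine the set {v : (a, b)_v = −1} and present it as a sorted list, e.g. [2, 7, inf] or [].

Mod squares: a ≡ -150195, b ≡ 5. Check v ∈ {∞, 2, 3, 5, 7, 13, 17, 19, 23, 31}.
v=31: a=31^1·(≡21), b=31^0·(≡25) mod 31; (21|31)=-1, (25|31)=+1; (−1)^{1·0·15}·(-1)^0·(+1)^1 = +1.
v=17: a=17^1·(≡7), b=17^0·(≡11) mod 17; (7|17)=-1, (11|17)=-1; (−1)^{1·0·8}·(-1)^0·(-1)^1 = -1.
v=7: a=7^0·(≡1), b=7^2·(≡6) mod 7; (1|7)=+1, (6|7)=-1; (−1)^{0·2·3}·(+1)^2·(-1)^0 = +1.
v=∞: -150195 < 0 and 5 > 0  ⇒  (a,b)_∞ = +1.
v=13: a=13^0·(≡8), b=13^2·(≡7) mod 13; (8|13)=-1, (7|13)=-1; (−1)^{0·2·6}·(-1)^2·(-1)^0 = +1.
v=5: a=5^1·(≡4), b=5^-1·(≡1) mod 5; (4|5)=+1, (1|5)=+1; (−1)^{1·-1·2}·(+1)^-1·(+1)^1 = +1.
v=3: a=3^-5·(≡2), b=3^0·(≡2) mod 3; (2|3)=-1, (2|3)=-1; (−1)^{-5·0·1}·(-1)^0·(-1)^-5 = -1.
v=2: v_2(a)=0, v_2(b)=-6; units ≡ 5, 5 (mod 8); ε·ε+αω+βω = 0·0+0·1+-6·1 ≡ 0  ⇒  (a,b)_2 = +1.
v=19: a=19^1·(≡15), b=19^0·(≡6) mod 19; (15|19)=-1, (6|19)=+1; (−1)^{1·0·9}·(-1)^0·(+1)^1 = +1.
v=23: a=23^4·(≡4), b=23^-2·(≡11) mod 23; (4|23)=+1, (11|23)=-1; (−1)^{4·-2·11}·(+1)^-2·(-1)^4 = +1.
|Ram(-150195, 5)| = 2, even; anisotropic at {3, 17}.

[3, 17]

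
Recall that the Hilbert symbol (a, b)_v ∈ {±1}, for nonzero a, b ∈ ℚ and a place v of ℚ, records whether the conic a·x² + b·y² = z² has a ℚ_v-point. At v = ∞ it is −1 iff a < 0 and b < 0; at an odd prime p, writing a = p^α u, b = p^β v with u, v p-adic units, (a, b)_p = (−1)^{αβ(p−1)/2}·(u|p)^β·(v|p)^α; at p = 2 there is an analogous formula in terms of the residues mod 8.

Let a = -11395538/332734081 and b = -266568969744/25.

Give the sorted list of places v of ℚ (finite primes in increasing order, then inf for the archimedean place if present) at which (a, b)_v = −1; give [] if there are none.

[2, 7, 31, inf]

Mod squares: a ≡ -2, b ≡ -771001. Check v ∈ {∞, 2, 3, 5, 7, 11, 17, 19, 29, 31, 37}.
v=29: a=29^-2·(≡27), b=29^0·(≡25) mod 29; (27|29)=-1, (25|29)=+1; (−1)^{-2·0·14}·(-1)^0·(+1)^-2 = +1.
v=2: v_2(a)=1, v_2(b)=4; units ≡ 7, 7 (mod 8); ε·ε+αω+βω = 1·1+1·0+4·0 ≡ 1  ⇒  (a,b)_2 = -1.
v=17: a=17^-2·(≡1), b=17^1·(≡12) mod 17; (1|17)=+1, (12|17)=-1; (−1)^{-2·1·8}·(+1)^1·(-1)^-2 = +1.
v=3: a=3^0·(≡1), b=3^2·(≡2) mod 3; (1|3)=+1, (2|3)=-1; (−1)^{0·2·1}·(+1)^2·(-1)^0 = +1.
v=11: a=11^2·(≡9), b=11^1·(≡1) mod 11; (9|11)=+1, (1|11)=+1; (−1)^{2·1·5}·(+1)^1·(+1)^2 = +1.
v=37: a=37^-2·(≡14), b=37^0·(≡18) mod 37; (14|37)=-1, (18|37)=-1; (−1)^{-2·0·18}·(-1)^0·(-1)^-2 = +1.
v=31: a=31^2·(≡21), b=31^1·(≡17) mod 31; (21|31)=-1, (17|31)=-1; (−1)^{2·1·15}·(-1)^1·(-1)^2 = -1.
v=∞: -2 < 0 and -771001 < 0  ⇒  (a,b)_∞ = -1.
v=5: a=5^0·(≡2), b=5^-2·(≡1) mod 5; (2|5)=-1, (1|5)=+1; (−1)^{0·-2·2}·(-1)^-2·(+1)^0 = +1.
v=7: a=7^2·(≡6), b=7^5·(≡2) mod 7; (6|7)=-1, (2|7)=+1; (−1)^{2·5·3}·(-1)^5·(+1)^2 = -1.
v=19: a=19^0·(≡16), b=19^1·(≡4) mod 19; (16|19)=+1, (4|19)=+1; (−1)^{0·1·9}·(+1)^1·(+1)^0 = +1.
|Ram(-2, -771001)| = 4, even; anisotropic at {2, 7, 31, ∞}.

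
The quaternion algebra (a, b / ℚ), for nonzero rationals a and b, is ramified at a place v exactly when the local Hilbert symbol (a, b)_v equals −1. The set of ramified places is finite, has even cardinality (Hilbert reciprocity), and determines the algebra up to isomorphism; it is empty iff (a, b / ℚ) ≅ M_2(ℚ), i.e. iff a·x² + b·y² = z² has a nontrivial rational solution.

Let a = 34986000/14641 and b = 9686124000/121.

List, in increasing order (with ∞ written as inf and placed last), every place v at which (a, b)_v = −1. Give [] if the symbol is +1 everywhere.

[17, 19]

Mod squares: a ≡ 1785, b ≡ 190. Check v ∈ {∞, 2, 3, 5, 7, 11, 17, 19}.
v=7: a=7^3·(≡6), b=7^2·(≡2) mod 7; (6|7)=-1, (2|7)=+1; (−1)^{3·2·3}·(-1)^2·(+1)^3 = +1.
v=11: a=11^-4·(≡5), b=11^-2·(≡3) mod 11; (5|11)=+1, (3|11)=+1; (−1)^{-4·-2·5}·(+1)^-2·(+1)^-4 = +1.
v=3: a=3^1·(≡1), b=3^2·(≡1) mod 3; (1|3)=+1, (1|3)=+1; (−1)^{1·2·1}·(+1)^2·(+1)^1 = +1.
v=19: a=19^0·(≡18), b=19^1·(≡12) mod 19; (18|19)=-1, (12|19)=-1; (−1)^{0·1·9}·(-1)^1·(-1)^0 = -1.
v=17: a=17^1·(≡12), b=17^2·(≡12) mod 17; (12|17)=-1, (12|17)=-1; (−1)^{1·2·8}·(-1)^2·(-1)^1 = -1.
v=∞: 1785 > 0 and 190 > 0  ⇒  (a,b)_∞ = +1.
v=2: v_2(a)=4, v_2(b)=5; units ≡ 1, 7 (mod 8); ε·ε+αω+βω = 0·1+4·0+5·0 ≡ 0  ⇒  (a,b)_2 = +1.
v=5: a=5^3·(≡3), b=5^3·(≡2) mod 5; (3|5)=-1, (2|5)=-1; (−1)^{3·3·2}·(-1)^3·(-1)^3 = +1.
(1785, 190 / ℚ) ramifies at {17, 19}: a division algebra.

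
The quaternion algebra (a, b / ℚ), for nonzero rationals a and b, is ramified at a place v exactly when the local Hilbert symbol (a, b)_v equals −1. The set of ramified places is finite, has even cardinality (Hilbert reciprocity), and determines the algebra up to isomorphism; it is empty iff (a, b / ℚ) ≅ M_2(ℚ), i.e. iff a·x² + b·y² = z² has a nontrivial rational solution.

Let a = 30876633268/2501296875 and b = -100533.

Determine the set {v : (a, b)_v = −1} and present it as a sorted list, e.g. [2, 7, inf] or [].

Mod squares: a ≡ 62031, b ≡ -100533. Check v ∈ {∞, 2, 3, 5, 7, 11, 13, 23, 29, 31, 47}.
v=7: a=7^-2·(≡1), b=7^0·(≡1) mod 7; (1|7)=+1, (1|7)=+1; (−1)^{-2·0·3}·(+1)^0·(+1)^-2 = +1.
v=23: a=23^1·(≡18), b=23^1·(≡22) mod 23; (18|23)=+1, (22|23)=-1; (−1)^{1·1·11}·(+1)^1·(-1)^1 = +1.
v=2: v_2(a)=2, v_2(b)=0; units ≡ 7, 3 (mod 8); ε·ε+αω+βω = 1·1+2·1+0·0 ≡ 1  ⇒  (a,b)_2 = -1.
v=∞: 62031 > 0 and -100533 < 0  ⇒  (a,b)_∞ = +1.
v=47: a=47^2·(≡31), b=47^1·(≡23) mod 47; (31|47)=-1, (23|47)=-1; (−1)^{2·1·23}·(-1)^1·(-1)^2 = -1.
v=11: a=11^-2·(≡2), b=11^0·(≡7) mod 11; (2|11)=-1, (7|11)=-1; (−1)^{-2·0·5}·(-1)^0·(-1)^-2 = +1.
v=3: a=3^-3·(≡1), b=3^1·(≡2) mod 3; (1|3)=+1, (2|3)=-1; (−1)^{-3·1·1}·(+1)^1·(-1)^-3 = +1.
v=13: a=13^2·(≡2), b=13^0·(≡9) mod 13; (2|13)=-1, (9|13)=+1; (−1)^{2·0·6}·(-1)^0·(+1)^2 = +1.
v=31: a=31^1·(≡24), b=31^1·(≡12) mod 31; (24|31)=-1, (12|31)=-1; (−1)^{1·1·15}·(-1)^1·(-1)^1 = -1.
v=29: a=29^1·(≡1), b=29^0·(≡10) mod 29; (1|29)=+1, (10|29)=-1; (−1)^{1·0·14}·(+1)^0·(-1)^1 = -1.
v=5: a=5^-6·(≡1), b=5^0·(≡2) mod 5; (1|5)=+1, (2|5)=-1; (−1)^{-6·0·2}·(+1)^0·(-1)^-6 = +1.
Ram(62031, -100533) = {2, 29, 31, 47}; no ℚ_2-point on the conic.

[2, 29, 31, 47]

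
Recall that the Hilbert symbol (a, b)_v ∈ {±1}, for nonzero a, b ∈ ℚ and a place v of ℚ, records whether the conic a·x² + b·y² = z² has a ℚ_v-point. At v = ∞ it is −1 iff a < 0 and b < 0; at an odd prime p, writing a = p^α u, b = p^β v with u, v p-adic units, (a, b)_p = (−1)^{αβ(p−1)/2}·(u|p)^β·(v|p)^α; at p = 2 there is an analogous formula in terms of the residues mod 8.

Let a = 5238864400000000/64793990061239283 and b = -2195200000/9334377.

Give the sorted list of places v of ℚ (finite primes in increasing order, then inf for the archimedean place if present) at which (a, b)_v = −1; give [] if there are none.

[2, 5, 7, 17]

Mod squares: a ≡ 3, b ≡ -1190. Check v ∈ {∞, 2, 3, 5, 7, 11, 13, 17, 19, 47, 59}.
v=2: v_2(a)=10, v_2(b)=11; units ≡ 3, 5 (mod 8); ε·ε+αω+βω = 1·0+10·1+11·1 ≡ 1  ⇒  (a,b)_2 = -1.
v=3: a=3^-3·(≡1), b=3^-2·(≡1) mod 3; (1|3)=+1, (1|3)=+1; (−1)^{-3·-2·1}·(+1)^-2·(+1)^-3 = +1.
v=13: a=13^-4·(≡12), b=13^-2·(≡8) mod 13; (12|13)=+1, (8|13)=-1; (−1)^{-4·-2·6}·(+1)^-2·(-1)^-4 = +1.
v=11: a=11^2·(≡9), b=11^0·(≡5) mod 11; (9|11)=+1, (5|11)=+1; (−1)^{2·0·5}·(+1)^0·(+1)^2 = +1.
v=7: a=7^2·(≡3), b=7^3·(≡3) mod 7; (3|7)=-1, (3|7)=-1; (−1)^{2·3·3}·(-1)^3·(-1)^2 = -1.
v=47: a=47^2·(≡1), b=47^0·(≡17) mod 47; (1|47)=+1, (17|47)=+1; (−1)^{2·0·23}·(+1)^0·(+1)^2 = +1.
v=17: a=17^-6·(≡14), b=17^-1·(≡15) mod 17; (14|17)=-1, (15|17)=+1; (−1)^{-6·-1·8}·(-1)^-1·(+1)^-6 = -1.
v=5: a=5^8·(≡3), b=5^5·(≡3) mod 5; (3|5)=-1, (3|5)=-1; (−1)^{8·5·2}·(-1)^5·(-1)^8 = -1.
v=19: a=19^0·(≡12), b=19^-2·(≡1) mod 19; (12|19)=-1, (1|19)=+1; (−1)^{0·-2·9}·(-1)^-2·(+1)^0 = +1.
v=59: a=59^-2·(≡22), b=59^0·(≡3) mod 59; (22|59)=+1, (3|59)=+1; (−1)^{-2·0·29}·(+1)^0·(+1)^-2 = +1.
v=∞: 3 > 0 and -1190 < 0  ⇒  (a,b)_∞ = +1.
Ram(3, -1190) = {2, 5, 7, 17}; no ℚ_2-point on the conic.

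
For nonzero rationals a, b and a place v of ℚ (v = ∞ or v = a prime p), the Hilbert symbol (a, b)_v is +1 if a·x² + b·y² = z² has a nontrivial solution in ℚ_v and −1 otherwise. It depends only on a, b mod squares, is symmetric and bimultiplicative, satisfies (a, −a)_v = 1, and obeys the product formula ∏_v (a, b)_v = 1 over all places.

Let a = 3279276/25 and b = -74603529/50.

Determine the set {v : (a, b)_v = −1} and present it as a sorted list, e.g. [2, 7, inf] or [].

[11, 13]

Mod squares: a ≡ 11, b ≡ -2002. Check v ∈ {∞, 2, 3, 5, 7, 11, 13}.
v=∞: 11 > 0 and -2002 < 0  ⇒  (a,b)_∞ = +1.
v=3: a=3^2·(≡2), b=3^2·(≡2) mod 3; (2|3)=-1, (2|3)=-1; (−1)^{2·2·1}·(-1)^2·(-1)^2 = +1.
v=13: a=13^2·(≡5), b=13^3·(≡7) mod 13; (5|13)=-1, (7|13)=-1; (−1)^{2·3·6}·(-1)^3·(-1)^2 = -1.
v=2: v_2(a)=2, v_2(b)=-1; units ≡ 3, 7 (mod 8); ε·ε+αω+βω = 1·1+2·0+-1·1 ≡ 0  ⇒  (a,b)_2 = +1.
v=7: a=7^2·(≡1), b=7^3·(≡1) mod 7; (1|7)=+1, (1|7)=+1; (−1)^{2·3·3}·(+1)^3·(+1)^2 = +1.
v=5: a=5^-2·(≡1), b=5^-2·(≡3) mod 5; (1|5)=+1, (3|5)=-1; (−1)^{-2·-2·2}·(+1)^-2·(-1)^-2 = +1.
v=11: a=11^1·(≡9), b=11^1·(≡9) mod 11; (9|11)=+1, (9|11)=+1; (−1)^{1·1·5}·(+1)^1·(+1)^1 = -1.
|Ram(11, -2002)| = 2, even; anisotropic at {11, 13}.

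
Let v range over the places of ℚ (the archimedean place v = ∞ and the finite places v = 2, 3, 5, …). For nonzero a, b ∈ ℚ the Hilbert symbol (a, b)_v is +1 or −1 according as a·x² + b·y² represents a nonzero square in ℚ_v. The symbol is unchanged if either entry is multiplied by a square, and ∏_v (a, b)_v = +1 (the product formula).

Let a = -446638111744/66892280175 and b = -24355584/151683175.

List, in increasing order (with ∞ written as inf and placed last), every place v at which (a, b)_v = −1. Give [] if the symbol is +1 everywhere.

[2, inf]

Mod squares: a ≡ -217, b ≡ -77. Check v ∈ {∞, 2, 3, 5, 7, 11, 19, 31}.
v=7: a=7^-7·(≡2), b=7^-5·(≡3) mod 7; (2|7)=+1, (3|7)=-1; (−1)^{-7·-5·3}·(+1)^-5·(-1)^-7 = +1.
v=∞: -217 < 0 and -77 < 0  ⇒  (a,b)_∞ = -1.
v=11: a=11^4·(≡5), b=11^1·(≡4) mod 11; (5|11)=+1, (4|11)=+1; (−1)^{4·1·5}·(+1)^1·(+1)^4 = +1.
v=31: a=31^3·(≡13), b=31^2·(≡10) mod 31; (13|31)=-1, (10|31)=+1; (−1)^{3·2·15}·(-1)^2·(+1)^3 = +1.
v=2: v_2(a)=10, v_2(b)=8; units ≡ 7, 3 (mod 8); ε·ε+αω+βω = 1·1+10·1+8·0 ≡ 1  ⇒  (a,b)_2 = -1.
v=19: a=19^-2·(≡11), b=19^-2·(≡13) mod 19; (11|19)=+1, (13|19)=-1; (−1)^{-2·-2·9}·(+1)^-2·(-1)^-2 = +1.
v=5: a=5^-2·(≡3), b=5^-2·(≡3) mod 5; (3|5)=-1, (3|5)=-1; (−1)^{-2·-2·2}·(-1)^-2·(-1)^-2 = +1.
v=3: a=3^-2·(≡2), b=3^2·(≡1) mod 3; (2|3)=-1, (1|3)=+1; (−1)^{-2·2·1}·(-1)^2·(+1)^-2 = +1.
Ram(-217, -77) = {2, ∞}; no ℚ_2-point on the conic.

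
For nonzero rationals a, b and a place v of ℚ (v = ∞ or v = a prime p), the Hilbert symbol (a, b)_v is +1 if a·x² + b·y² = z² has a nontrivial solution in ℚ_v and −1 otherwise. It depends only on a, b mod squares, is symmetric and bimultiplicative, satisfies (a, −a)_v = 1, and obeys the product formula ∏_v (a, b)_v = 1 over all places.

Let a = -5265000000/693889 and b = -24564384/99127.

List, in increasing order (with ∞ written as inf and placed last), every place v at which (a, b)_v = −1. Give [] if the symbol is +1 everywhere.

Mod squares: a ≡ -65, b ≡ -182. Check v ∈ {∞, 2, 3, 5, 7, 13, 17}.
v=17: a=17^-2·(≡7), b=17^-2·(≡7) mod 17; (7|17)=-1, (7|17)=-1; (−1)^{-2·-2·8}·(-1)^-2·(-1)^-2 = +1.
v=∞: -65 < 0 and -182 < 0  ⇒  (a,b)_∞ = -1.
v=2: v_2(a)=6, v_2(b)=5; units ≡ 7, 5 (mod 8); ε·ε+αω+βω = 1·0+6·1+5·0 ≡ 0  ⇒  (a,b)_2 = +1.
v=7: a=7^-4·(≡3), b=7^-3·(≡1) mod 7; (3|7)=-1, (1|7)=+1; (−1)^{-4·-3·3}·(-1)^-3·(+1)^-4 = -1.
v=3: a=3^4·(≡1), b=3^10·(≡1) mod 3; (1|3)=+1, (1|3)=+1; (−1)^{4·10·1}·(+1)^10·(+1)^4 = +1.
v=5: a=5^7·(≡2), b=5^0·(≡3) mod 5; (2|5)=-1, (3|5)=-1; (−1)^{7·0·2}·(-1)^0·(-1)^7 = -1.
v=13: a=13^1·(≡11), b=13^1·(≡4) mod 13; (11|13)=-1, (4|13)=+1; (−1)^{1·1·6}·(-1)^1·(+1)^1 = -1.
Ram(-65, -182) = {5, 7, 13, ∞}; no ℚ_5-point on the conic.

[5, 7, 13, inf]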